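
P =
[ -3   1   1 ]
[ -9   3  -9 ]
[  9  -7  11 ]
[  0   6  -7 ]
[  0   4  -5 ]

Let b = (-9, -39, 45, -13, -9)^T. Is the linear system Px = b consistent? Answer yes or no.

Row reduce the augmented matrix [P | b].
R2 ← R2 − (3)·R1: [0, 0, -12, -12]
R3 ← R3 + (3)·R1: [0, -4, 14, 18]
Swap R2 ↔ R3
R4 ← R4 + (3/2)·R2: [0, 0, 14, 14]
R5 ← R5 + R2: [0, 0, 9, 9]
R4 ← R4 + (7/6)·R3: [0, 0, 0, 0]
R5 ← R5 + (3/4)·R3: [0, 0, 0, 0]
The echelon form has 3 nonzero rows, and every pivot lies in the first 3 columns, so rank(P) = rank([P|b]) = 3.
The system is consistent.

yes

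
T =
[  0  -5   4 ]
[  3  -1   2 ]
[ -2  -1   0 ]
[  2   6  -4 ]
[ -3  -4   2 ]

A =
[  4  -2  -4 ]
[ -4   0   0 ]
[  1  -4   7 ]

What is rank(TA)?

2

First compute TA:
[[ 24, -16,  28],
 [ 18, -14,   2],
 [ -4,   4,   8],
 [-20,  12, -36],
 [  6,  -2,  26]]
Now row reduce the product.
R2 ← R2 − (3/4)·R1: [0, -2, -19]
R3 ← R3 + (1/6)·R1: [0, 4/3, 38/3]
R4 ← R4 + (5/6)·R1: [0, -4/3, -38/3]
R5 ← R5 − (1/4)·R1: [0, 2, 19]
R3 ← R3 + (2/3)·R2: [0, 0, 0]
R4 ← R4 − (2/3)·R2: [0, 0, 0]
R5 ← R5 + R2: [0, 0, 0]
2 nonzero rows, so rank(TA) = 2.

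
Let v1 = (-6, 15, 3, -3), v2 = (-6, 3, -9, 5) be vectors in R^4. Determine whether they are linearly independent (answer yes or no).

yes

Form the matrix with these vectors as rows and row reduce.
R2 ← R2 − R1: [0, -12, -12, 8]
2 nonzero rows, so the 2 vectors span a space of dimension 2.
Since 2 = 2, the vectors are linearly independent.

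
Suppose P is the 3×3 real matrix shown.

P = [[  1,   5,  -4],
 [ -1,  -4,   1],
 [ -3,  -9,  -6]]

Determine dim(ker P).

1

Row reduce to echelon form.
R2 ← R2 + R1: [0, 1, -3]
R3 ← R3 + (3)·R1: [0, 6, -18]
R3 ← R3 − (6)·R2: [0, 0, 0]
2 nonzero rows, so rank(P) = 2.
P has 3 columns; by rank–nullity, nullity = 3 − 2 = 1.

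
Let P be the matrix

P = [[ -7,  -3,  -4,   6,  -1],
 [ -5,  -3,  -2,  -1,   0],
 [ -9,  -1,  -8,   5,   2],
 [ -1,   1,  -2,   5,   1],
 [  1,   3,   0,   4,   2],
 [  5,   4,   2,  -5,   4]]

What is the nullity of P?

0

Row reduce to echelon form.
R2 ← R2 − (5/7)·R1: [0, -6/7, 6/7, -37/7, 5/7]
R3 ← R3 − (9/7)·R1: [0, 20/7, -20/7, -19/7, 23/7]
R4 ← R4 − (1/7)·R1: [0, 10/7, -10/7, 29/7, 8/7]
R5 ← R5 + (1/7)·R1: [0, 18/7, -4/7, 34/7, 13/7]
R6 ← R6 + (5/7)·R1: [0, 13/7, -6/7, -5/7, 23/7]
R3 ← R3 + (10/3)·R2: [0, 0, 0, -61/3, 17/3]
R4 ← R4 + (5/3)·R2: [0, 0, 0, -14/3, 7/3]
R5 ← R5 + (3)·R2: [0, 0, 2, -11, 4]
R6 ← R6 + (13/6)·R2: [0, 0, 1, -73/6, 29/6]
Swap R3 ↔ R5
R6 ← R6 − (1/2)·R3: [0, 0, 0, -20/3, 17/6]
R5 ← R5 − (61/14)·R4: [0, 0, 0, 0, -9/2]
R6 ← R6 − (10/7)·R4: [0, 0, 0, 0, -1/2]
R6 ← R6 − (1/9)·R5: [0, 0, 0, 0, 0]
5 nonzero rows, so rank(P) = 5.
P has 5 columns; by rank–nullity, nullity = 5 − 5 = 0.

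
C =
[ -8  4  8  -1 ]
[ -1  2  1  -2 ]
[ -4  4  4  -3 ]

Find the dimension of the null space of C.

Row reduce to echelon form.
R2 ← R2 − (1/8)·R1: [0, 3/2, 0, -15/8]
R3 ← R3 − (1/2)·R1: [0, 2, 0, -5/2]
R3 ← R3 − (4/3)·R2: [0, 0, 0, 0]
2 nonzero rows, so rank(C) = 2.
C has 4 columns; by rank–nullity, nullity = 4 − 2 = 2.

2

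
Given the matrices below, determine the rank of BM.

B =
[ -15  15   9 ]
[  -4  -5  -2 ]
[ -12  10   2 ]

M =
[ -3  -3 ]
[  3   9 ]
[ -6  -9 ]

2

First compute BM:
[[ 36,  99],
 [  9, -15],
 [ 54, 108]]
Now row reduce the product.
R2 ← R2 − (1/4)·R1: [0, -159/4]
R3 ← R3 − (3/2)·R1: [0, -81/2]
R3 ← R3 − (54/53)·R2: [0, 0]
2 nonzero rows, so rank(BM) = 2.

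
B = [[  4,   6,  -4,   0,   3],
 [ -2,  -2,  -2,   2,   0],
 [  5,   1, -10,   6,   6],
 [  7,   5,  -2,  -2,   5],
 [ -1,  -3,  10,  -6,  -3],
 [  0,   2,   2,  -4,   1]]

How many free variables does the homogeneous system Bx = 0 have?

1

Row reduce to echelon form.
R2 ← R2 + (1/2)·R1: [0, 1, -4, 2, 3/2]
R3 ← R3 − (5/4)·R1: [0, -13/2, -5, 6, 9/4]
R4 ← R4 − (7/4)·R1: [0, -11/2, 5, -2, -1/4]
R5 ← R5 + (1/4)·R1: [0, -3/2, 9, -6, -9/4]
R3 ← R3 + (13/2)·R2: [0, 0, -31, 19, 12]
R4 ← R4 + (11/2)·R2: [0, 0, -17, 9, 8]
R5 ← R5 + (3/2)·R2: [0, 0, 3, -3, 0]
R6 ← R6 − (2)·R2: [0, 0, 10, -8, -2]
R4 ← R4 − (17/31)·R3: [0, 0, 0, -44/31, 44/31]
R5 ← R5 + (3/31)·R3: [0, 0, 0, -36/31, 36/31]
R6 ← R6 + (10/31)·R3: [0, 0, 0, -58/31, 58/31]
R5 ← R5 − (9/11)·R4: [0, 0, 0, 0, 0]
R6 ← R6 − (29/22)·R4: [0, 0, 0, 0, 0]
4 nonzero rows, so rank(B) = 4.
B has 5 columns; by rank–nullity, nullity = 5 − 4 = 1.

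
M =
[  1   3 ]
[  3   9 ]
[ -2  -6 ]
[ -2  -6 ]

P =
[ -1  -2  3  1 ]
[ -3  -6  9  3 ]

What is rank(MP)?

First compute MP:
[[-10, -20,  30,  10],
 [-30, -60,  90,  30],
 [ 20,  40, -60, -20],
 [ 20,  40, -60, -20]]
Now row reduce the product.
R2 ← R2 − (3)·R1: [0, 0, 0, 0]
R3 ← R3 + (2)·R1: [0, 0, 0, 0]
R4 ← R4 + (2)·R1: [0, 0, 0, 0]
1 nonzero row, so rank(MP) = 1.

1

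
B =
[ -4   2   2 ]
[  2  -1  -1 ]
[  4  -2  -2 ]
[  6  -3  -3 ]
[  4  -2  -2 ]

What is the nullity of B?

Row reduce to echelon form.
R2 ← R2 + (1/2)·R1: [0, 0, 0]
R3 ← R3 + R1: [0, 0, 0]
R4 ← R4 + (3/2)·R1: [0, 0, 0]
R5 ← R5 + R1: [0, 0, 0]
1 nonzero row, so rank(B) = 1.
B has 3 columns; by rank–nullity, nullity = 3 − 1 = 2.

2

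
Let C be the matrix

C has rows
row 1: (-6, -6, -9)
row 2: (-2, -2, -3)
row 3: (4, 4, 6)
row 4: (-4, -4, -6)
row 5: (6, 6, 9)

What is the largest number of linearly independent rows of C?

Row reduce to echelon form.
R2 ← R2 − (1/3)·R1: [0, 0, 0]
R3 ← R3 + (2/3)·R1: [0, 0, 0]
R4 ← R4 − (2/3)·R1: [0, 0, 0]
R5 ← R5 + R1: [0, 0, 0]
Echelon form has 1 nonzero row, so rank(C) = 1.
The rank gives the maximum number of linearly independent rows: 1.

1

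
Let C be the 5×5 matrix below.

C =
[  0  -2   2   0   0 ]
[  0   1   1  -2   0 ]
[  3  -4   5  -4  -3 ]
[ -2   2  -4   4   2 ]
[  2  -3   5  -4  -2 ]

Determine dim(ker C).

Row reduce to echelon form.
Swap R1 ↔ R3
R4 ← R4 + (2/3)·R1: [0, -2/3, -2/3, 4/3, 0]
R5 ← R5 − (2/3)·R1: [0, -1/3, 5/3, -4/3, 0]
R3 ← R3 + (2)·R2: [0, 0, 4, -4, 0]
R4 ← R4 + (2/3)·R2: [0, 0, 0, 0, 0]
R5 ← R5 + (1/3)·R2: [0, 0, 2, -2, 0]
R5 ← R5 − (1/2)·R3: [0, 0, 0, 0, 0]
3 nonzero rows, so rank(C) = 3.
C has 5 columns; by rank–nullity, nullity = 5 − 3 = 2.

2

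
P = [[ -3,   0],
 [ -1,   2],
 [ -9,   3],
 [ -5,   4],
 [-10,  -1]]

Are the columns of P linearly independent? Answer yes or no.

Row reduce P to echelon form.
R2 ← R2 − (1/3)·R1: [0, 2]
R3 ← R3 − (3)·R1: [0, 3]
R4 ← R4 − (5/3)·R1: [0, 4]
R5 ← R5 − (10/3)·R1: [0, -1]
R3 ← R3 − (3/2)·R2: [0, 0]
R4 ← R4 − (2)·R2: [0, 0]
R5 ← R5 + (1/2)·R2: [0, 0]
2 pivots among 2 columns.
Every column is a pivot column, so the columns are linearly independent.

yes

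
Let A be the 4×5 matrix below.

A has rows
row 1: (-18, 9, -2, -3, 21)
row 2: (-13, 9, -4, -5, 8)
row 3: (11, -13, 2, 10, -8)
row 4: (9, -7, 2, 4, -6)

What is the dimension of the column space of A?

Row reduce to echelon form.
R2 ← R2 − (13/18)·R1: [0, 5/2, -23/9, -17/6, -43/6]
R3 ← R3 + (11/18)·R1: [0, -15/2, 7/9, 49/6, 29/6]
R4 ← R4 + (1/2)·R1: [0, -5/2, 1, 5/2, 9/2]
R3 ← R3 + (3)·R2: [0, 0, -62/9, -1/3, -50/3]
R4 ← R4 + R2: [0, 0, -14/9, -1/3, -8/3]
R4 ← R4 − (7/31)·R3: [0, 0, 0, -8/31, 34/31]
Echelon form has 4 nonzero rows, so rank(A) = 4.
The column space has dimension equal to the rank: 4.

4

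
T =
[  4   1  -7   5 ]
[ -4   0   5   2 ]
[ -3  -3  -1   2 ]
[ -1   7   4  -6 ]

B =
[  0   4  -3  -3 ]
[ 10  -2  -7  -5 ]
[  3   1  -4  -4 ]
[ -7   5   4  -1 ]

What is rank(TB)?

4

First compute TB:
[[-46,  32,  29,   6],
 [  1,  -1,   0, -10],
 [-47,   3,  42,  26],
 [124, -44, -86, -42]]
Now row reduce the product.
R2 ← R2 + (1/46)·R1: [0, -7/23, 29/46, -227/23]
R3 ← R3 − (47/46)·R1: [0, -683/23, 569/46, 457/23]
R4 ← R4 + (62/23)·R1: [0, 972/23, -180/23, -594/23]
R3 ← R3 − (683/7)·R2: [0, 0, -344/7, 6880/7]
R4 ← R4 + (972/7)·R2: [0, 0, 558/7, -9774/7]
R4 ← R4 + (279/172)·R3: [0, 0, 0, 198]
4 nonzero rows, so rank(TB) = 4.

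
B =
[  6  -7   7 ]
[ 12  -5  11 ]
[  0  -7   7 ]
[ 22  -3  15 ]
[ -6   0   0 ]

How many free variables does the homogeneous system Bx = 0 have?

Row reduce to echelon form.
R2 ← R2 − (2)·R1: [0, 9, -3]
R4 ← R4 − (11/3)·R1: [0, 68/3, -32/3]
R5 ← R5 + R1: [0, -7, 7]
R3 ← R3 + (7/9)·R2: [0, 0, 14/3]
R4 ← R4 − (68/27)·R2: [0, 0, -28/9]
R5 ← R5 + (7/9)·R2: [0, 0, 14/3]
R4 ← R4 + (2/3)·R3: [0, 0, 0]
R5 ← R5 − R3: [0, 0, 0]
3 nonzero rows, so rank(B) = 3.
B has 3 columns; by rank–nullity, nullity = 3 − 3 = 0.

0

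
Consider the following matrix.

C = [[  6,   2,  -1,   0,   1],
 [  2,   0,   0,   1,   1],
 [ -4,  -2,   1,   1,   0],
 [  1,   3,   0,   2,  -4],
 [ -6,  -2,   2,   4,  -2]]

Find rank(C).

Row reduce to echelon form.
R2 ← R2 − (1/3)·R1: [0, -2/3, 1/3, 1, 2/3]
R3 ← R3 + (2/3)·R1: [0, -2/3, 1/3, 1, 2/3]
R4 ← R4 − (1/6)·R1: [0, 8/3, 1/6, 2, -25/6]
R5 ← R5 + R1: [0, 0, 1, 4, -1]
R3 ← R3 − R2: [0, 0, 0, 0, 0]
R4 ← R4 + (4)·R2: [0, 0, 3/2, 6, -3/2]
Swap R3 ↔ R4
R5 ← R5 − (2/3)·R3: [0, 0, 0, 0, 0]
Echelon form has 3 nonzero rows, so rank(C) = 3.

3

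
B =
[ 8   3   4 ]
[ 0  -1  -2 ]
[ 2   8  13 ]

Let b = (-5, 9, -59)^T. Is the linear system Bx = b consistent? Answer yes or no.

yes

Row reduce the augmented matrix [B | b].
R3 ← R3 − (1/4)·R1: [0, 29/4, 12, -231/4]
R3 ← R3 + (29/4)·R2: [0, 0, -5/2, 15/2]
The echelon form has 3 nonzero rows, and every pivot lies in the first 3 columns, so rank(B) = rank([B|b]) = 3.
The system is consistent.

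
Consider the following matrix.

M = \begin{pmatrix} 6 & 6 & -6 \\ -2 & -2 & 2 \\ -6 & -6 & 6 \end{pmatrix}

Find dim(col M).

Row reduce to echelon form.
R2 ← R2 + (1/3)·R1: [0, 0, 0]
R3 ← R3 + R1: [0, 0, 0]
Echelon form has 1 nonzero row, so rank(M) = 1.
The column space has dimension equal to the rank: 1.

1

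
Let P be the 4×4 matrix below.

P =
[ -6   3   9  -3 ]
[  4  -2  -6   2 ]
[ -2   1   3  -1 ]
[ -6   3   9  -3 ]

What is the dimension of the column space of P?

1

Row reduce to echelon form.
R2 ← R2 + (2/3)·R1: [0, 0, 0, 0]
R3 ← R3 − (1/3)·R1: [0, 0, 0, 0]
R4 ← R4 − R1: [0, 0, 0, 0]
Echelon form has 1 nonzero row, so rank(P) = 1.
The column space has dimension equal to the rank: 1.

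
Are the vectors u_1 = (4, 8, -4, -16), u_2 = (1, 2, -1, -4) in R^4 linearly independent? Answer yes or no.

Form the matrix with these vectors as rows and row reduce.
R2 ← R2 − (1/4)·R1: [0, 0, 0, 0]
1 nonzero row, so the 2 vectors span a space of dimension 1.
Since 1 < 2, the vectors are linearly dependent.

no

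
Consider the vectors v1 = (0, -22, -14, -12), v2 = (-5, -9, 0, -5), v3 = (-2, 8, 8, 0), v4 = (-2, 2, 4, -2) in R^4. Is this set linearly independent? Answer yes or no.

Form the matrix with these vectors as rows and row reduce.
Swap R1 ↔ R2
R3 ← R3 − (2/5)·R1: [0, 58/5, 8, 2]
R4 ← R4 − (2/5)·R1: [0, 28/5, 4, 0]
R3 ← R3 + (29/55)·R2: [0, 0, 34/55, -238/55]
R4 ← R4 + (14/55)·R2: [0, 0, 24/55, -168/55]
R4 ← R4 − (12/17)·R3: [0, 0, 0, 0]
3 nonzero rows, so the 4 vectors span a space of dimension 3.
Since 3 < 4, the vectors are linearly dependent.

no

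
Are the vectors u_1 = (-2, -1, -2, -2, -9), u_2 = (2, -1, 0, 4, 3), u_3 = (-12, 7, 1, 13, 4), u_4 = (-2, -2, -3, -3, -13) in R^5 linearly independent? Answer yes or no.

Form the matrix with these vectors as rows and row reduce.
R2 ← R2 + R1: [0, -2, -2, 2, -6]
R3 ← R3 − (6)·R1: [0, 13, 13, 25, 58]
R4 ← R4 − R1: [0, -1, -1, -1, -4]
R3 ← R3 + (13/2)·R2: [0, 0, 0, 38, 19]
R4 ← R4 − (1/2)·R2: [0, 0, 0, -2, -1]
R4 ← R4 + (1/19)·R3: [0, 0, 0, 0, 0]
3 nonzero rows, so the 4 vectors span a space of dimension 3.
Since 3 < 4, the vectors are linearly dependent.

no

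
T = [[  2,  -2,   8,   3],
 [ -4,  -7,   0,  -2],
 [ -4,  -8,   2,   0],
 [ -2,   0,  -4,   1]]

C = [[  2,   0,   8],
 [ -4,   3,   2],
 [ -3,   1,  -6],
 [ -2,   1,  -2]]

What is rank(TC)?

First compute TC:
[[-18,   5, -42],
 [ 24, -23, -42],
 [ 18, -22, -60],
 [  6,  -3,   6]]
Now row reduce the product.
R2 ← R2 + (4/3)·R1: [0, -49/3, -98]
R3 ← R3 + R1: [0, -17, -102]
R4 ← R4 + (1/3)·R1: [0, -4/3, -8]
R3 ← R3 − (51/49)·R2: [0, 0, 0]
R4 ← R4 − (4/49)·R2: [0, 0, 0]
2 nonzero rows, so rank(TC) = 2.

2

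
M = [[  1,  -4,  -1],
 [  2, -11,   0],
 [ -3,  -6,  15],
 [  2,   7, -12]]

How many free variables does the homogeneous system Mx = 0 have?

Row reduce to echelon form.
R2 ← R2 − (2)·R1: [0, -3, 2]
R3 ← R3 + (3)·R1: [0, -18, 12]
R4 ← R4 − (2)·R1: [0, 15, -10]
R3 ← R3 − (6)·R2: [0, 0, 0]
R4 ← R4 + (5)·R2: [0, 0, 0]
2 nonzero rows, so rank(M) = 2.
M has 3 columns; by rank–nullity, nullity = 3 − 2 = 1.

1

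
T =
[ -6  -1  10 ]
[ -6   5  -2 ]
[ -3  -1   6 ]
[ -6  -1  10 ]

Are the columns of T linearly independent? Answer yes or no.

Row reduce T to echelon form.
R2 ← R2 − R1: [0, 6, -12]
R3 ← R3 − (1/2)·R1: [0, -1/2, 1]
R4 ← R4 − R1: [0, 0, 0]
R3 ← R3 + (1/12)·R2: [0, 0, 0]
2 pivots among 3 columns.
Only 2 < 3 pivot columns, so the columns are linearly dependent.

no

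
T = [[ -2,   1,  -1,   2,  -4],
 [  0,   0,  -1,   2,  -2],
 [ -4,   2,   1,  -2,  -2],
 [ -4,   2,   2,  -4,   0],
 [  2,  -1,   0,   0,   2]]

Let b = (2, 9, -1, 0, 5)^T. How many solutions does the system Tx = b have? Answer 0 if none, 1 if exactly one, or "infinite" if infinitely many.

0

Row reduce the augmented matrix [T | b].
R3 ← R3 − (2)·R1: [0, 0, 3, -6, 6, -5]
R4 ← R4 − (2)·R1: [0, 0, 4, -8, 8, -4]
R5 ← R5 + R1: [0, 0, -1, 2, -2, 7]
R3 ← R3 + (3)·R2: [0, 0, 0, 0, 0, 22]
R4 ← R4 + (4)·R2: [0, 0, 0, 0, 0, 32]
R5 ← R5 − R2: [0, 0, 0, 0, 0, -2]
R4 ← R4 − (16/11)·R3: [0, 0, 0, 0, 0, 0]
R5 ← R5 + (1/11)·R3: [0, 0, 0, 0, 0, 0]
The echelon form has 3 nonzero rows; the last pivot sits in the augmented column, so rank(T) = 2 but rank([T|b]) = 3.
Since the ranks differ, the system is inconsistent.
It has no solutions.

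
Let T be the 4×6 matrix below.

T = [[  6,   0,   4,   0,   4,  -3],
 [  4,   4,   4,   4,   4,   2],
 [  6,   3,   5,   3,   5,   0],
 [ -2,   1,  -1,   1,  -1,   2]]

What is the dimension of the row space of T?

Row reduce to echelon form.
R2 ← R2 − (2/3)·R1: [0, 4, 4/3, 4, 4/3, 4]
R3 ← R3 − R1: [0, 3, 1, 3, 1, 3]
R4 ← R4 + (1/3)·R1: [0, 1, 1/3, 1, 1/3, 1]
R3 ← R3 − (3/4)·R2: [0, 0, 0, 0, 0, 0]
R4 ← R4 − (1/4)·R2: [0, 0, 0, 0, 0, 0]
Echelon form has 2 nonzero rows, so rank(T) = 2.
The row space has dimension equal to the rank: 2.

2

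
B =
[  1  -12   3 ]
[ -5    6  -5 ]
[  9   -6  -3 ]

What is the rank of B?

3

Row reduce to echelon form.
R2 ← R2 + (5)·R1: [0, -54, 10]
R3 ← R3 − (9)·R1: [0, 102, -30]
R3 ← R3 + (17/9)·R2: [0, 0, -100/9]
Echelon form has 3 nonzero rows, so rank(B) = 3.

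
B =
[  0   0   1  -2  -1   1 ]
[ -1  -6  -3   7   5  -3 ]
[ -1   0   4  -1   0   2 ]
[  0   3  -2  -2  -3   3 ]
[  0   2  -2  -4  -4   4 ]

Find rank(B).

4

Row reduce to echelon form.
Swap R1 ↔ R2
R3 ← R3 − R1: [0, 6, 7, -8, -5, 5]
Swap R2 ↔ R3
R4 ← R4 − (1/2)·R2: [0, 0, -11/2, 2, -1/2, 1/2]
R5 ← R5 − (1/3)·R2: [0, 0, -13/3, -4/3, -7/3, 7/3]
R4 ← R4 + (11/2)·R3: [0, 0, 0, -9, -6, 6]
R5 ← R5 + (13/3)·R3: [0, 0, 0, -10, -20/3, 20/3]
R5 ← R5 − (10/9)·R4: [0, 0, 0, 0, 0, 0]
Echelon form has 4 nonzero rows, so rank(B) = 4.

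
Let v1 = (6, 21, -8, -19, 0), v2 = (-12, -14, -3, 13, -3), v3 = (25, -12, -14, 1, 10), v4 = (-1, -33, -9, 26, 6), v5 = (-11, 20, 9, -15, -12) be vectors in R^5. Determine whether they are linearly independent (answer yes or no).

no

Form the matrix with these vectors as rows and row reduce.
R2 ← R2 + (2)·R1: [0, 28, -19, -25, -3]
R3 ← R3 − (25/6)·R1: [0, -199/2, 58/3, 481/6, 10]
R4 ← R4 + (1/6)·R1: [0, -59/2, -31/3, 137/6, 6]
R5 ← R5 + (11/6)·R1: [0, 117/2, -17/3, -299/6, -12]
R3 ← R3 + (199/56)·R2: [0, 0, -8095/168, -1457/168, -37/56]
R4 ← R4 + (59/56)·R2: [0, 0, -5099/168, -589/168, 159/56]
R5 ← R5 − (117/56)·R2: [0, 0, 5717/168, 403/168, -321/56]
R4 ← R4 − (5099/8095)·R3: [0, 0, 0, 15841/8095, 26353/8095]
R5 ← R5 + (5717/8095)·R3: [0, 0, 0, -30163/8095, -50179/8095]
R5 ← R5 + (139/73)·R4: [0, 0, 0, 0, 0]
4 nonzero rows, so the 5 vectors span a space of dimension 4.
Since 4 < 5, the vectors are linearly dependent.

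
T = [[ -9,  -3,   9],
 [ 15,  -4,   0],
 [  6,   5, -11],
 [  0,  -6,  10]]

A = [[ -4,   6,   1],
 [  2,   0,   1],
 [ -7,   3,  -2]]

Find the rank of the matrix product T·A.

First compute TA:
[[-33, -27, -30],
 [-68,  90,  11],
 [ 63,   3,  33],
 [-82,  30, -26]]
Now row reduce the product.
R2 ← R2 − (68/33)·R1: [0, 1602/11, 801/11]
R3 ← R3 + (21/11)·R1: [0, -534/11, -267/11]
R4 ← R4 − (82/33)·R1: [0, 1068/11, 534/11]
R3 ← R3 + (1/3)·R2: [0, 0, 0]
R4 ← R4 − (2/3)·R2: [0, 0, 0]
2 nonzero rows, so rank(TA) = 2.

2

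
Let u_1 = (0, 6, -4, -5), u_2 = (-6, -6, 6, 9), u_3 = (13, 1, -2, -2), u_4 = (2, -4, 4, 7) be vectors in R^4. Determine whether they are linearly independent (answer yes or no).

no

Form the matrix with these vectors as rows and row reduce.
Swap R1 ↔ R2
R3 ← R3 + (13/6)·R1: [0, -12, 11, 35/2]
R4 ← R4 + (1/3)·R1: [0, -6, 6, 10]
R3 ← R3 + (2)·R2: [0, 0, 3, 15/2]
R4 ← R4 + R2: [0, 0, 2, 5]
R4 ← R4 − (2/3)·R3: [0, 0, 0, 0]
3 nonzero rows, so the 4 vectors span a space of dimension 3.
Since 3 < 4, the vectors are linearly dependent.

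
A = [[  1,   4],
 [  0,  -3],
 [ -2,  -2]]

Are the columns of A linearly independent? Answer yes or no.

Row reduce A to echelon form.
R3 ← R3 + (2)·R1: [0, 6]
R3 ← R3 + (2)·R2: [0, 0]
2 pivots among 2 columns.
Every column is a pivot column, so the columns are linearly independent.

yes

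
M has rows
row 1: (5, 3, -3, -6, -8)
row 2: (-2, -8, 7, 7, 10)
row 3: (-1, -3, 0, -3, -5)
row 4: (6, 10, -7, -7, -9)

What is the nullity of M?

Row reduce to echelon form.
R2 ← R2 + (2/5)·R1: [0, -34/5, 29/5, 23/5, 34/5]
R3 ← R3 + (1/5)·R1: [0, -12/5, -3/5, -21/5, -33/5]
R4 ← R4 − (6/5)·R1: [0, 32/5, -17/5, 1/5, 3/5]
R3 ← R3 − (6/17)·R2: [0, 0, -45/17, -99/17, -9]
R4 ← R4 + (16/17)·R2: [0, 0, 35/17, 77/17, 7]
R4 ← R4 + (7/9)·R3: [0, 0, 0, 0, 0]
3 nonzero rows, so rank(M) = 3.
M has 5 columns; by rank–nullity, nullity = 5 − 3 = 2.

2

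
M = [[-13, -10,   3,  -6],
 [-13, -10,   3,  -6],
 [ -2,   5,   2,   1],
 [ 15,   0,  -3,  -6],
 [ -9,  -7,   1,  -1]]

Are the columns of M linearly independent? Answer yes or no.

no

Row reduce M to echelon form.
R2 ← R2 − R1: [0, 0, 0, 0]
R3 ← R3 − (2/13)·R1: [0, 85/13, 20/13, 25/13]
R4 ← R4 + (15/13)·R1: [0, -150/13, 6/13, -168/13]
R5 ← R5 − (9/13)·R1: [0, -1/13, -14/13, 41/13]
Swap R2 ↔ R3
R4 ← R4 + (30/17)·R2: [0, 0, 54/17, -162/17]
R5 ← R5 + (1/85)·R2: [0, 0, -18/17, 54/17]
Swap R3 ↔ R4
R5 ← R5 + (1/3)·R3: [0, 0, 0, 0]
3 pivots among 4 columns.
Only 3 < 4 pivot columns, so the columns are linearly dependent.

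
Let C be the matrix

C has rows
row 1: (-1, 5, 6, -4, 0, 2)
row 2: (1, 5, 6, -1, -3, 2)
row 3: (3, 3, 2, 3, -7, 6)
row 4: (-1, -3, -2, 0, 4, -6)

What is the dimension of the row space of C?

3

Row reduce to echelon form.
R2 ← R2 + R1: [0, 10, 12, -5, -3, 4]
R3 ← R3 + (3)·R1: [0, 18, 20, -9, -7, 12]
R4 ← R4 − R1: [0, -8, -8, 4, 4, -8]
R3 ← R3 − (9/5)·R2: [0, 0, -8/5, 0, -8/5, 24/5]
R4 ← R4 + (4/5)·R2: [0, 0, 8/5, 0, 8/5, -24/5]
R4 ← R4 + R3: [0, 0, 0, 0, 0, 0]
Echelon form has 3 nonzero rows, so rank(C) = 3.
The row space has dimension equal to the rank: 3.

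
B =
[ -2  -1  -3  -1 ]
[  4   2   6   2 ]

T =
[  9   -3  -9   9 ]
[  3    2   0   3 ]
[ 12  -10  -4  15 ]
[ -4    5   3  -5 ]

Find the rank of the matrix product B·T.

1

First compute BT:
[[-53,  29,  27, -61],
 [106, -58, -54, 122]]
Now row reduce the product.
R2 ← R2 + (2)·R1: [0, 0, 0, 0]
1 nonzero row, so rank(BT) = 1.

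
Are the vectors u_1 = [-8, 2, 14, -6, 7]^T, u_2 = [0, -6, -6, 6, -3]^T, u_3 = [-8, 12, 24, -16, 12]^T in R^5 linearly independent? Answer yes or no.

Form the matrix with these vectors as rows and row reduce.
R3 ← R3 − R1: [0, 10, 10, -10, 5]
R3 ← R3 + (5/3)·R2: [0, 0, 0, 0, 0]
2 nonzero rows, so the 3 vectors span a space of dimension 2.
Since 2 < 3, the vectors are linearly dependent.

no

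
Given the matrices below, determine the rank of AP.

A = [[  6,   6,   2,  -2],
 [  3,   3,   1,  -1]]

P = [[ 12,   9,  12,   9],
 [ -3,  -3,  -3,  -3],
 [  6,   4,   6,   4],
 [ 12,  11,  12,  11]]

First compute AP:
[[ 42,  22,  42,  22],
 [ 21,  11,  21,  11]]
Now row reduce the product.
R2 ← R2 − (1/2)·R1: [0, 0, 0, 0]
1 nonzero row, so rank(AP) = 1.

1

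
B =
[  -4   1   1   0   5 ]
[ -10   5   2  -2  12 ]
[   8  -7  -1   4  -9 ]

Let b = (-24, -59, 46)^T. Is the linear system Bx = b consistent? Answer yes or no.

yes

Row reduce the augmented matrix [B | b].
R2 ← R2 − (5/2)·R1: [0, 5/2, -1/2, -2, -1/2, 1]
R3 ← R3 + (2)·R1: [0, -5, 1, 4, 1, -2]
R3 ← R3 + (2)·R2: [0, 0, 0, 0, 0, 0]
The echelon form has 2 nonzero rows, and every pivot lies in the first 5 columns, so rank(B) = rank([B|b]) = 2.
The system is consistent.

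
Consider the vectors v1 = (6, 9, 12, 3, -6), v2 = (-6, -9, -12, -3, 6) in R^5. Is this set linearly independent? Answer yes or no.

Form the matrix with these vectors as rows and row reduce.
R2 ← R2 + R1: [0, 0, 0, 0, 0]
1 nonzero row, so the 2 vectors span a space of dimension 1.
Since 1 < 2, the vectors are linearly dependent.

no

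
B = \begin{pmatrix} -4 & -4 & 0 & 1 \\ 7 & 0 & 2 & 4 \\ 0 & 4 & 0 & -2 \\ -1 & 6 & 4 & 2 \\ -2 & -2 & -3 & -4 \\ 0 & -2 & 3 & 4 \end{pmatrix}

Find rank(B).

4

Row reduce to echelon form.
R2 ← R2 + (7/4)·R1: [0, -7, 2, 23/4]
R4 ← R4 − (1/4)·R1: [0, 7, 4, 7/4]
R5 ← R5 − (1/2)·R1: [0, 0, -3, -9/2]
R3 ← R3 + (4/7)·R2: [0, 0, 8/7, 9/7]
R4 ← R4 + R2: [0, 0, 6, 15/2]
R6 ← R6 − (2/7)·R2: [0, 0, 17/7, 33/14]
R4 ← R4 − (21/4)·R3: [0, 0, 0, 3/4]
R5 ← R5 + (21/8)·R3: [0, 0, 0, -9/8]
R6 ← R6 − (17/8)·R3: [0, 0, 0, -3/8]
R5 ← R5 + (3/2)·R4: [0, 0, 0, 0]
R6 ← R6 + (1/2)·R4: [0, 0, 0, 0]
Echelon form has 4 nonzero rows, so rank(B) = 4.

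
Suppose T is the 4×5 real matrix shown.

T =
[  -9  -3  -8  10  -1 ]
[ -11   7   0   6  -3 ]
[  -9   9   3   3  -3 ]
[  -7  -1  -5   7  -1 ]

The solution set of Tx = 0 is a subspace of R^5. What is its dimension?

Row reduce to echelon form.
R2 ← R2 − (11/9)·R1: [0, 32/3, 88/9, -56/9, -16/9]
R3 ← R3 − R1: [0, 12, 11, -7, -2]
R4 ← R4 − (7/9)·R1: [0, 4/3, 11/9, -7/9, -2/9]
R3 ← R3 − (9/8)·R2: [0, 0, 0, 0, 0]
R4 ← R4 − (1/8)·R2: [0, 0, 0, 0, 0]
2 nonzero rows, so rank(T) = 2.
T has 5 columns; by rank–nullity, nullity = 5 − 2 = 3.

3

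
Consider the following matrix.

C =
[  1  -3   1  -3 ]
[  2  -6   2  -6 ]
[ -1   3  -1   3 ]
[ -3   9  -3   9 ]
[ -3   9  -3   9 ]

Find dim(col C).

Row reduce to echelon form.
R2 ← R2 − (2)·R1: [0, 0, 0, 0]
R3 ← R3 + R1: [0, 0, 0, 0]
R4 ← R4 + (3)·R1: [0, 0, 0, 0]
R5 ← R5 + (3)·R1: [0, 0, 0, 0]
Echelon form has 1 nonzero row, so rank(C) = 1.
The column space has dimension equal to the rank: 1.

1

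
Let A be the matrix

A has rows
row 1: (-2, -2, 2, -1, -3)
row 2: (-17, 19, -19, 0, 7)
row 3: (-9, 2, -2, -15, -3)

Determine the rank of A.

3

Row reduce to echelon form.
R2 ← R2 − (17/2)·R1: [0, 36, -36, 17/2, 65/2]
R3 ← R3 − (9/2)·R1: [0, 11, -11, -21/2, 21/2]
R3 ← R3 − (11/36)·R2: [0, 0, 0, -943/72, 41/72]
Echelon form has 3 nonzero rows, so rank(A) = 3.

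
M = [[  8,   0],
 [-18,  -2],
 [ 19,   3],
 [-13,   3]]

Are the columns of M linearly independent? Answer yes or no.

Row reduce M to echelon form.
R2 ← R2 + (9/4)·R1: [0, -2]
R3 ← R3 − (19/8)·R1: [0, 3]
R4 ← R4 + (13/8)·R1: [0, 3]
R3 ← R3 + (3/2)·R2: [0, 0]
R4 ← R4 + (3/2)·R2: [0, 0]
2 pivots among 2 columns.
Every column is a pivot column, so the columns are linearly independent.

yes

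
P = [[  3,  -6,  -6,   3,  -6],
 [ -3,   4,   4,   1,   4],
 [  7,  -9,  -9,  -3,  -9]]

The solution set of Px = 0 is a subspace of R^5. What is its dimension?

Row reduce to echelon form.
R2 ← R2 + R1: [0, -2, -2, 4, -2]
R3 ← R3 − (7/3)·R1: [0, 5, 5, -10, 5]
R3 ← R3 + (5/2)·R2: [0, 0, 0, 0, 0]
2 nonzero rows, so rank(P) = 2.
P has 5 columns; by rank–nullity, nullity = 5 − 2 = 3.

3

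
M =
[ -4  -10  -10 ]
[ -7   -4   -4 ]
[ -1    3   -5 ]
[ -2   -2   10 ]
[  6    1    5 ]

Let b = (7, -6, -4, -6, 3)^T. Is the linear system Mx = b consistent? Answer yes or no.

no

Row reduce the augmented matrix [M | b].
R2 ← R2 − (7/4)·R1: [0, 27/2, 27/2, -73/4]
R3 ← R3 − (1/4)·R1: [0, 11/2, -5/2, -23/4]
R4 ← R4 − (1/2)·R1: [0, 3, 15, -19/2]
R5 ← R5 + (3/2)·R1: [0, -14, -10, 27/2]
R3 ← R3 − (11/27)·R2: [0, 0, -8, 91/54]
R4 ← R4 − (2/9)·R2: [0, 0, 12, -49/9]
R5 ← R5 + (28/27)·R2: [0, 0, 4, -293/54]
R4 ← R4 + (3/2)·R3: [0, 0, 0, -35/12]
R5 ← R5 + (1/2)·R3: [0, 0, 0, -55/12]
R5 ← R5 − (11/7)·R4: [0, 0, 0, 0]
The echelon form has 4 nonzero rows; the last pivot sits in the augmented column, so rank(M) = 3 but rank([M|b]) = 4.
Since the ranks differ, the system is inconsistent.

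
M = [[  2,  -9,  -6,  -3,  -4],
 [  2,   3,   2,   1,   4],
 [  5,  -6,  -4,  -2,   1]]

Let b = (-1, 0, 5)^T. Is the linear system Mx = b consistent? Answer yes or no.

no

Row reduce the augmented matrix [M | b].
R2 ← R2 − R1: [0, 12, 8, 4, 8, 1]
R3 ← R3 − (5/2)·R1: [0, 33/2, 11, 11/2, 11, 15/2]
R3 ← R3 − (11/8)·R2: [0, 0, 0, 0, 0, 49/8]
The echelon form has 3 nonzero rows; the last pivot sits in the augmented column, so rank(M) = 2 but rank([M|b]) = 3.
Since the ranks differ, the system is inconsistent.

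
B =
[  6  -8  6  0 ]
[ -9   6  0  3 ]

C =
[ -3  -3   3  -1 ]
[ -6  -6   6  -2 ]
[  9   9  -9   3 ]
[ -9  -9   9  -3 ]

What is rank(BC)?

1

First compute BC:
[[ 84,  84, -84,  28],
 [-36, -36,  36, -12]]
Now row reduce the product.
R2 ← R2 + (3/7)·R1: [0, 0, 0, 0]
1 nonzero row, so rank(BC) = 1.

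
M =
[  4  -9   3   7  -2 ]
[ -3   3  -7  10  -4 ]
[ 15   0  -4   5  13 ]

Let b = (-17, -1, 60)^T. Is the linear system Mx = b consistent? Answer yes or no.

Row reduce the augmented matrix [M | b].
R2 ← R2 + (3/4)·R1: [0, -15/4, -19/4, 61/4, -11/2, -55/4]
R3 ← R3 − (15/4)·R1: [0, 135/4, -61/4, -85/4, 41/2, 495/4]
R3 ← R3 + (9)·R2: [0, 0, -58, 116, -29, 0]
The echelon form has 3 nonzero rows, and every pivot lies in the first 5 columns, so rank(M) = rank([M|b]) = 3.
The system is consistent.

yes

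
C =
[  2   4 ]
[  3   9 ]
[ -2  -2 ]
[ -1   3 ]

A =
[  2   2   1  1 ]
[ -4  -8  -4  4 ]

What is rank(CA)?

2

First compute CA:
[[-12, -28, -14,  18],
 [-30, -66, -33,  39],
 [  4,  12,   6, -10],
 [-14, -26, -13,  11]]
Now row reduce the product.
R2 ← R2 − (5/2)·R1: [0, 4, 2, -6]
R3 ← R3 + (1/3)·R1: [0, 8/3, 4/3, -4]
R4 ← R4 − (7/6)·R1: [0, 20/3, 10/3, -10]
R3 ← R3 − (2/3)·R2: [0, 0, 0, 0]
R4 ← R4 − (5/3)·R2: [0, 0, 0, 0]
2 nonzero rows, so rank(CA) = 2.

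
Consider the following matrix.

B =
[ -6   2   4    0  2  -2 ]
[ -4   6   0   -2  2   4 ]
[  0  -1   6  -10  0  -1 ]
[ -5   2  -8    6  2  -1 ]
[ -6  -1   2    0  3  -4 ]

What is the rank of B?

5

Row reduce to echelon form.
R2 ← R2 − (2/3)·R1: [0, 14/3, -8/3, -2, 2/3, 16/3]
R4 ← R4 − (5/6)·R1: [0, 1/3, -34/3, 6, 1/3, 2/3]
R5 ← R5 − R1: [0, -3, -2, 0, 1, -2]
R3 ← R3 + (3/14)·R2: [0, 0, 38/7, -73/7, 1/7, 1/7]
R4 ← R4 − (1/14)·R2: [0, 0, -78/7, 43/7, 2/7, 2/7]
R5 ← R5 + (9/14)·R2: [0, 0, -26/7, -9/7, 10/7, 10/7]
R4 ← R4 + (39/19)·R3: [0, 0, 0, -290/19, 11/19, 11/19]
R5 ← R5 + (13/19)·R3: [0, 0, 0, -160/19, 29/19, 29/19]
R5 ← R5 − (16/29)·R4: [0, 0, 0, 0, 35/29, 35/29]
Echelon form has 5 nonzero rows, so rank(B) = 5.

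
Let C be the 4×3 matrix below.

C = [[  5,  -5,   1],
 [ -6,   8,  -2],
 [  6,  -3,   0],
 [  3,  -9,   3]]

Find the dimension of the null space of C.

Row reduce to echelon form.
R2 ← R2 + (6/5)·R1: [0, 2, -4/5]
R3 ← R3 − (6/5)·R1: [0, 3, -6/5]
R4 ← R4 − (3/5)·R1: [0, -6, 12/5]
R3 ← R3 − (3/2)·R2: [0, 0, 0]
R4 ← R4 + (3)·R2: [0, 0, 0]
2 nonzero rows, so rank(C) = 2.
C has 3 columns; by rank–nullity, nullity = 3 − 2 = 1.

1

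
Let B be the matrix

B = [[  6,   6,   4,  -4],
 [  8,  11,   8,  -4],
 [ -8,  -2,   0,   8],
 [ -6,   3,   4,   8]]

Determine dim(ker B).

2

Row reduce to echelon form.
R2 ← R2 − (4/3)·R1: [0, 3, 8/3, 4/3]
R3 ← R3 + (4/3)·R1: [0, 6, 16/3, 8/3]
R4 ← R4 + R1: [0, 9, 8, 4]
R3 ← R3 − (2)·R2: [0, 0, 0, 0]
R4 ← R4 − (3)·R2: [0, 0, 0, 0]
2 nonzero rows, so rank(B) = 2.
B has 4 columns; by rank–nullity, nullity = 4 − 2 = 2.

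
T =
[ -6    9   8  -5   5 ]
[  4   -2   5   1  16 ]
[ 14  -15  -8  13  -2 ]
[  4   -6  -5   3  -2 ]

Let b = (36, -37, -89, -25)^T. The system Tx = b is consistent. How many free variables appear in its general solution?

2

Row reduce the augmented matrix [T | b].
R2 ← R2 + (2/3)·R1: [0, 4, 31/3, -7/3, 58/3, -13]
R3 ← R3 + (7/3)·R1: [0, 6, 32/3, 4/3, 29/3, -5]
R4 ← R4 + (2/3)·R1: [0, 0, 1/3, -1/3, 4/3, -1]
R3 ← R3 − (3/2)·R2: [0, 0, -29/6, 29/6, -58/3, 29/2]
R4 ← R4 + (2/29)·R3: [0, 0, 0, 0, 0, 0]
The echelon form has 3 nonzero rows, and every pivot lies in the first 5 columns, so rank(T) = rank([T|b]) = 3.
The system is consistent.
Free variables = (unknowns) − (rank) = 5 − 3 = 2.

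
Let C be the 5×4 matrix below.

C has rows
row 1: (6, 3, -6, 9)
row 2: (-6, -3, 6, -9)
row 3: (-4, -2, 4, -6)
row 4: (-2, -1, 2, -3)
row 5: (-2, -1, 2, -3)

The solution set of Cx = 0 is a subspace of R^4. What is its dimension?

Row reduce to echelon form.
R2 ← R2 + R1: [0, 0, 0, 0]
R3 ← R3 + (2/3)·R1: [0, 0, 0, 0]
R4 ← R4 + (1/3)·R1: [0, 0, 0, 0]
R5 ← R5 + (1/3)·R1: [0, 0, 0, 0]
1 nonzero row, so rank(C) = 1.
C has 4 columns; by rank–nullity, nullity = 4 − 1 = 3.

3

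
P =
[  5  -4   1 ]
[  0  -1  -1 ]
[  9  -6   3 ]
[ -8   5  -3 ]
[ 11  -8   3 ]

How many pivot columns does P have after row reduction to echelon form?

Row reduce to echelon form.
R3 ← R3 − (9/5)·R1: [0, 6/5, 6/5]
R4 ← R4 + (8/5)·R1: [0, -7/5, -7/5]
R5 ← R5 − (11/5)·R1: [0, 4/5, 4/5]
R3 ← R3 + (6/5)·R2: [0, 0, 0]
R4 ← R4 − (7/5)·R2: [0, 0, 0]
R5 ← R5 + (4/5)·R2: [0, 0, 0]
Echelon form has 2 nonzero rows, so rank(P) = 2.
Each nonzero row contributes one pivot column: 2 pivot columns.

2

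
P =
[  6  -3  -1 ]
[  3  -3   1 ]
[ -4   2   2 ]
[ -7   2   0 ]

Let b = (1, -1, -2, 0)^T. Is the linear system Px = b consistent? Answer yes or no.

yes

Row reduce the augmented matrix [P | b].
R2 ← R2 − (1/2)·R1: [0, -3/2, 3/2, -3/2]
R3 ← R3 + (2/3)·R1: [0, 0, 4/3, -4/3]
R4 ← R4 + (7/6)·R1: [0, -3/2, -7/6, 7/6]
R4 ← R4 − R2: [0, 0, -8/3, 8/3]
R4 ← R4 + (2)·R3: [0, 0, 0, 0]
The echelon form has 3 nonzero rows, and every pivot lies in the first 3 columns, so rank(P) = rank([P|b]) = 3.
The system is consistent.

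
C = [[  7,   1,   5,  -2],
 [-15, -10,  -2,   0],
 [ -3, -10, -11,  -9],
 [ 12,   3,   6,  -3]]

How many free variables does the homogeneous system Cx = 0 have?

1

Row reduce to echelon form.
R2 ← R2 + (15/7)·R1: [0, -55/7, 61/7, -30/7]
R3 ← R3 + (3/7)·R1: [0, -67/7, -62/7, -69/7]
R4 ← R4 − (12/7)·R1: [0, 9/7, -18/7, 3/7]
R3 ← R3 − (67/55)·R2: [0, 0, -1071/55, -51/11]
R4 ← R4 + (9/55)·R2: [0, 0, -63/55, -3/11]
R4 ← R4 − (1/17)·R3: [0, 0, 0, 0]
3 nonzero rows, so rank(C) = 3.
C has 4 columns; by rank–nullity, nullity = 4 − 3 = 1.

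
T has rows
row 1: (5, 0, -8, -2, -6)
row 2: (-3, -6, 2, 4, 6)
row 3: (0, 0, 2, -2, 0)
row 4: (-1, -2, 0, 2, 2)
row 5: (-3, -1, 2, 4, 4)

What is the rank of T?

3

Row reduce to echelon form.
R2 ← R2 + (3/5)·R1: [0, -6, -14/5, 14/5, 12/5]
R4 ← R4 + (1/5)·R1: [0, -2, -8/5, 8/5, 4/5]
R5 ← R5 + (3/5)·R1: [0, -1, -14/5, 14/5, 2/5]
R4 ← R4 − (1/3)·R2: [0, 0, -2/3, 2/3, 0]
R5 ← R5 − (1/6)·R2: [0, 0, -7/3, 7/3, 0]
R4 ← R4 + (1/3)·R3: [0, 0, 0, 0, 0]
R5 ← R5 + (7/6)·R3: [0, 0, 0, 0, 0]
Echelon form has 3 nonzero rows, so rank(T) = 3.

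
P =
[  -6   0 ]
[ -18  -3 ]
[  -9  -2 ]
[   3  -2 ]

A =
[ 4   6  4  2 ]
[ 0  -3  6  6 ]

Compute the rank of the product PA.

2

First compute PA:
[[-24, -36, -24, -12],
 [-72, -99, -90, -54],
 [-36, -48, -48, -30],
 [ 12,  24,   0,  -6]]
Now row reduce the product.
R2 ← R2 − (3)·R1: [0, 9, -18, -18]
R3 ← R3 − (3/2)·R1: [0, 6, -12, -12]
R4 ← R4 + (1/2)·R1: [0, 6, -12, -12]
R3 ← R3 − (2/3)·R2: [0, 0, 0, 0]
R4 ← R4 − (2/3)·R2: [0, 0, 0, 0]
2 nonzero rows, so rank(PA) = 2.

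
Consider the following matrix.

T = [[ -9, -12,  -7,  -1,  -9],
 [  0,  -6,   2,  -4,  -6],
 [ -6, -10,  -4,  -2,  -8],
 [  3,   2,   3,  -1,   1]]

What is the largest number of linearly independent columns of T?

2

Row reduce to echelon form.
R3 ← R3 − (2/3)·R1: [0, -2, 2/3, -4/3, -2]
R4 ← R4 + (1/3)·R1: [0, -2, 2/3, -4/3, -2]
R3 ← R3 − (1/3)·R2: [0, 0, 0, 0, 0]
R4 ← R4 − (1/3)·R2: [0, 0, 0, 0, 0]
Echelon form has 2 nonzero rows, so rank(T) = 2.
The rank gives the maximum number of linearly independent columns: 2.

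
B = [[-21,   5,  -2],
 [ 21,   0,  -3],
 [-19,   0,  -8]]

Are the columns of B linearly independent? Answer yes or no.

yes

Row reduce B to echelon form.
R2 ← R2 + R1: [0, 5, -5]
R3 ← R3 − (19/21)·R1: [0, -95/21, -130/21]
R3 ← R3 + (19/21)·R2: [0, 0, -75/7]
3 pivots among 3 columns.
Every column is a pivot column, so the columns are linearly independent.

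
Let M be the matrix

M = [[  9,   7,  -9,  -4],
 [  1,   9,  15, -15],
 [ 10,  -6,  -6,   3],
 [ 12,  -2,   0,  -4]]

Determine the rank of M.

3

Row reduce to echelon form.
R2 ← R2 − (1/9)·R1: [0, 74/9, 16, -131/9]
R3 ← R3 − (10/9)·R1: [0, -124/9, 4, 67/9]
R4 ← R4 − (4/3)·R1: [0, -34/3, 12, 4/3]
R3 ← R3 + (62/37)·R2: [0, 0, 1140/37, -627/37]
R4 ← R4 + (51/37)·R2: [0, 0, 1260/37, -693/37]
R4 ← R4 − (21/19)·R3: [0, 0, 0, 0]
Echelon form has 3 nonzero rows, so rank(M) = 3.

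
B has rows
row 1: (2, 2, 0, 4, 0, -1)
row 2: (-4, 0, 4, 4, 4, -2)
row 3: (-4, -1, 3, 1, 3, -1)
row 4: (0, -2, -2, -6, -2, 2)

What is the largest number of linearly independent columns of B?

Row reduce to echelon form.
R2 ← R2 + (2)·R1: [0, 4, 4, 12, 4, -4]
R3 ← R3 + (2)·R1: [0, 3, 3, 9, 3, -3]
R3 ← R3 − (3/4)·R2: [0, 0, 0, 0, 0, 0]
R4 ← R4 + (1/2)·R2: [0, 0, 0, 0, 0, 0]
Echelon form has 2 nonzero rows, so rank(B) = 2.
The rank gives the maximum number of linearly independent columns: 2.

2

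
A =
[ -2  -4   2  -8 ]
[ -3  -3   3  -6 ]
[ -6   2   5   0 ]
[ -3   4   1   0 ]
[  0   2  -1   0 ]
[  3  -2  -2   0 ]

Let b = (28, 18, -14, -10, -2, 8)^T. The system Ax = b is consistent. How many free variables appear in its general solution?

Row reduce the augmented matrix [A | b].
R2 ← R2 − (3/2)·R1: [0, 3, 0, 6, -24]
R3 ← R3 − (3)·R1: [0, 14, -1, 24, -98]
R4 ← R4 − (3/2)·R1: [0, 10, -2, 12, -52]
R6 ← R6 + (3/2)·R1: [0, -8, 1, -12, 50]
R3 ← R3 − (14/3)·R2: [0, 0, -1, -4, 14]
R4 ← R4 − (10/3)·R2: [0, 0, -2, -8, 28]
R5 ← R5 − (2/3)·R2: [0, 0, -1, -4, 14]
R6 ← R6 + (8/3)·R2: [0, 0, 1, 4, -14]
R4 ← R4 − (2)·R3: [0, 0, 0, 0, 0]
R5 ← R5 − R3: [0, 0, 0, 0, 0]
R6 ← R6 + R3: [0, 0, 0, 0, 0]
The echelon form has 3 nonzero rows, and every pivot lies in the first 4 columns, so rank(A) = rank([A|b]) = 3.
The system is consistent.
Free variables = (unknowns) − (rank) = 4 − 3 = 1.

1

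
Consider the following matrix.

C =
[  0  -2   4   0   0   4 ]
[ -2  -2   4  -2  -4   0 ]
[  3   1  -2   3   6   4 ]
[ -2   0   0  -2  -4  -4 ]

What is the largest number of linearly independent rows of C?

2

Row reduce to echelon form.
Swap R1 ↔ R2
R3 ← R3 + (3/2)·R1: [0, -2, 4, 0, 0, 4]
R4 ← R4 − R1: [0, 2, -4, 0, 0, -4]
R3 ← R3 − R2: [0, 0, 0, 0, 0, 0]
R4 ← R4 + R2: [0, 0, 0, 0, 0, 0]
Echelon form has 2 nonzero rows, so rank(C) = 2.
The rank gives the maximum number of linearly independent rows: 2.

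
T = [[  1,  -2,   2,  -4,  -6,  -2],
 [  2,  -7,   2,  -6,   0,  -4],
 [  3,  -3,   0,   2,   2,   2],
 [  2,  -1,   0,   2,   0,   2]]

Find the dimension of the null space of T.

3

Row reduce to echelon form.
R2 ← R2 − (2)·R1: [0, -3, -2, 2, 12, 0]
R3 ← R3 − (3)·R1: [0, 3, -6, 14, 20, 8]
R4 ← R4 − (2)·R1: [0, 3, -4, 10, 12, 6]
R3 ← R3 + R2: [0, 0, -8, 16, 32, 8]
R4 ← R4 + R2: [0, 0, -6, 12, 24, 6]
R4 ← R4 − (3/4)·R3: [0, 0, 0, 0, 0, 0]
3 nonzero rows, so rank(T) = 3.
T has 6 columns; by rank–nullity, nullity = 6 − 3 = 3.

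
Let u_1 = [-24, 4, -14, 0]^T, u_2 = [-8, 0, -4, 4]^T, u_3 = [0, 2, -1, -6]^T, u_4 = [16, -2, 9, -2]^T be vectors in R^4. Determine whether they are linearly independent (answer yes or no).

Form the matrix with these vectors as rows and row reduce.
R2 ← R2 − (1/3)·R1: [0, -4/3, 2/3, 4]
R4 ← R4 + (2/3)·R1: [0, 2/3, -1/3, -2]
R3 ← R3 + (3/2)·R2: [0, 0, 0, 0]
R4 ← R4 + (1/2)·R2: [0, 0, 0, 0]
2 nonzero rows, so the 4 vectors span a space of dimension 2.
Since 2 < 4, the vectors are linearly dependent.

no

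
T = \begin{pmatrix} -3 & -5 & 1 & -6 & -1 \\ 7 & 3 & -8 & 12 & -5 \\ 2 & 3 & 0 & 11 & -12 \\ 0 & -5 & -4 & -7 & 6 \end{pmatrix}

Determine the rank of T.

Row reduce to echelon form.
R2 ← R2 + (7/3)·R1: [0, -26/3, -17/3, -2, -22/3]
R3 ← R3 + (2/3)·R1: [0, -1/3, 2/3, 7, -38/3]
R3 ← R3 − (1/26)·R2: [0, 0, 23/26, 92/13, -161/13]
R4 ← R4 − (15/26)·R2: [0, 0, -19/26, -76/13, 133/13]
R4 ← R4 + (19/23)·R3: [0, 0, 0, 0, 0]
Echelon form has 3 nonzero rows, so rank(T) = 3.

3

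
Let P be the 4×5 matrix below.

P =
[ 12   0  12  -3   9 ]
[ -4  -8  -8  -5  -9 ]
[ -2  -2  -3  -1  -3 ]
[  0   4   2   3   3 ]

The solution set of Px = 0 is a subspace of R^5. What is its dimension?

Row reduce to echelon form.
R2 ← R2 + (1/3)·R1: [0, -8, -4, -6, -6]
R3 ← R3 + (1/6)·R1: [0, -2, -1, -3/2, -3/2]
R3 ← R3 − (1/4)·R2: [0, 0, 0, 0, 0]
R4 ← R4 + (1/2)·R2: [0, 0, 0, 0, 0]
2 nonzero rows, so rank(P) = 2.
P has 5 columns; by rank–nullity, nullity = 5 − 2 = 3.

3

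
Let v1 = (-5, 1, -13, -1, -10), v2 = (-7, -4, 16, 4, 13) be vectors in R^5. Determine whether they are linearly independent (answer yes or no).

yes

Form the matrix with these vectors as rows and row reduce.
R2 ← R2 − (7/5)·R1: [0, -27/5, 171/5, 27/5, 27]
2 nonzero rows, so the 2 vectors span a space of dimension 2.
Since 2 = 2, the vectors are linearly independent.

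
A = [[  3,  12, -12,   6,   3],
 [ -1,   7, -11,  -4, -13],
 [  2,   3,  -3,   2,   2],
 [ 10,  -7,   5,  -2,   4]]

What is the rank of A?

3

Row reduce to echelon form.
R2 ← R2 + (1/3)·R1: [0, 11, -15, -2, -12]
R3 ← R3 − (2/3)·R1: [0, -5, 5, -2, 0]
R4 ← R4 − (10/3)·R1: [0, -47, 45, -22, -6]
R3 ← R3 + (5/11)·R2: [0, 0, -20/11, -32/11, -60/11]
R4 ← R4 + (47/11)·R2: [0, 0, -210/11, -336/11, -630/11]
R4 ← R4 − (21/2)·R3: [0, 0, 0, 0, 0]
Echelon form has 3 nonzero rows, so rank(A) = 3.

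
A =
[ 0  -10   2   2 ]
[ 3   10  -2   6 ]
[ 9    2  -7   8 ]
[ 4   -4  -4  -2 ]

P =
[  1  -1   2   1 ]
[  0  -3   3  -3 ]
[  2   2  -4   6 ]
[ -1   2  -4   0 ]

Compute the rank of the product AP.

3

First compute AP:
[[  2,  38, -46,  42],
 [ -7, -25,  20, -39],
 [-13, -13,  20, -39],
 [ -2,  -4,  20,  -8]]
Now row reduce the product.
R2 ← R2 + (7/2)·R1: [0, 108, -141, 108]
R3 ← R3 + (13/2)·R1: [0, 234, -279, 234]
R4 ← R4 + R1: [0, 34, -26, 34]
R3 ← R3 − (13/6)·R2: [0, 0, 53/2, 0]
R4 ← R4 − (17/54)·R2: [0, 0, 331/18, 0]
R4 ← R4 − (331/477)·R3: [0, 0, 0, 0]
3 nonzero rows, so rank(AP) = 3.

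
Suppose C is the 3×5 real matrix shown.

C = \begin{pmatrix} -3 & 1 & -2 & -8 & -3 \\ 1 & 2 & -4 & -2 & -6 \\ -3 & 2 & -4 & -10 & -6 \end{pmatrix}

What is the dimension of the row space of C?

2

Row reduce to echelon form.
R2 ← R2 + (1/3)·R1: [0, 7/3, -14/3, -14/3, -7]
R3 ← R3 − R1: [0, 1, -2, -2, -3]
R3 ← R3 − (3/7)·R2: [0, 0, 0, 0, 0]
Echelon form has 2 nonzero rows, so rank(C) = 2.
The row space has dimension equal to the rank: 2.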